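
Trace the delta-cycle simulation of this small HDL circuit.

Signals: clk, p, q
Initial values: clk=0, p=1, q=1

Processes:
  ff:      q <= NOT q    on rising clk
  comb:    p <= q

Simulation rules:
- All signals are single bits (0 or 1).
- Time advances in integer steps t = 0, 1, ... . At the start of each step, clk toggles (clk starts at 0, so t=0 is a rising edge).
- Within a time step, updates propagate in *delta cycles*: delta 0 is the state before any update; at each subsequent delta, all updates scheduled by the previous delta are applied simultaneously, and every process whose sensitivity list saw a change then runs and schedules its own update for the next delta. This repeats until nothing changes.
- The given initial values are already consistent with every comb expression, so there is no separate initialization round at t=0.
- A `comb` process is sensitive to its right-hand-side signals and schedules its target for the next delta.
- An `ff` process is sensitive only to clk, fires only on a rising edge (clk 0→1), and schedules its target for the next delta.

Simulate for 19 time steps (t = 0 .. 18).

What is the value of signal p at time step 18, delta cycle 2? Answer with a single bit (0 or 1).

0

t=0 Δ0: clk=0 p=1 q=1
  Δ1: clk:0→1
  Δ2: q:1→0
  Δ3: p:1→0
  (3Δ to stable)
t=1 Δ0: clk=1 p=0 q=0
  Δ1: clk:1→0
  (1Δ to stable)
t=2 Δ0: clk=0 p=0 q=0
  Δ1: clk:0→1
  Δ2: q:0→1
  Δ3: p:0→1
  (3Δ to stable)
t=3 Δ0: clk=1 p=1 q=1
  Δ1: clk:1→0
  (1Δ to stable)
t=4 Δ0: clk=0 p=1 q=1
  Δ1: clk:0→1
  Δ2: q:1→0
  Δ3: p:1→0
  (3Δ to stable)
t=5 Δ0: clk=1 p=0 q=0
  Δ1: clk:1→0
  (1Δ to stable)
t=6 Δ0: clk=0 p=0 q=0
  Δ1: clk:0→1
  Δ2: q:0→1
  Δ3: p:0→1
  (3Δ to stable)
t=7 Δ0: clk=1 p=1 q=1
  Δ1: clk:1→0
  (1Δ to stable)
t=8 Δ0: clk=0 p=1 q=1
  Δ1: clk:0→1
  Δ2: q:1→0
  Δ3: p:1→0
  (3Δ to stable)
t=9 Δ0: clk=1 p=0 q=0
  Δ1: clk:1→0
  (1Δ to stable)
t=10 Δ0: clk=0 p=0 q=0
  Δ1: clk:0→1
  Δ2: q:0→1
  Δ3: p:0→1
  (3Δ to stable)
t=11 Δ0: clk=1 p=1 q=1
  Δ1: clk:1→0
  (1Δ to stable)
t=12 Δ0: clk=0 p=1 q=1
  Δ1: clk:0→1
  Δ2: q:1→0
  Δ3: p:1→0
  (3Δ to stable)
t=13 Δ0: clk=1 p=0 q=0
  Δ1: clk:1→0
  (1Δ to stable)
t=14 Δ0: clk=0 p=0 q=0
  Δ1: clk:0→1
  Δ2: q:0→1
  Δ3: p:0→1
  (3Δ to stable)
t=15 Δ0: clk=1 p=1 q=1
  Δ1: clk:1→0
  (1Δ to stable)
t=16 Δ0: clk=0 p=1 q=1
  Δ1: clk:0→1
  Δ2: q:1→0
  Δ3: p:1→0
  (3Δ to stable)
t=17 Δ0: clk=1 p=0 q=0
  Δ1: clk:1→0
  (1Δ to stable)
t=18 Δ0: clk=0 p=0 q=0
  Δ1: clk:0→1
  Δ2: q:0→1
  Δ3: p:0→1
  (3Δ to stable)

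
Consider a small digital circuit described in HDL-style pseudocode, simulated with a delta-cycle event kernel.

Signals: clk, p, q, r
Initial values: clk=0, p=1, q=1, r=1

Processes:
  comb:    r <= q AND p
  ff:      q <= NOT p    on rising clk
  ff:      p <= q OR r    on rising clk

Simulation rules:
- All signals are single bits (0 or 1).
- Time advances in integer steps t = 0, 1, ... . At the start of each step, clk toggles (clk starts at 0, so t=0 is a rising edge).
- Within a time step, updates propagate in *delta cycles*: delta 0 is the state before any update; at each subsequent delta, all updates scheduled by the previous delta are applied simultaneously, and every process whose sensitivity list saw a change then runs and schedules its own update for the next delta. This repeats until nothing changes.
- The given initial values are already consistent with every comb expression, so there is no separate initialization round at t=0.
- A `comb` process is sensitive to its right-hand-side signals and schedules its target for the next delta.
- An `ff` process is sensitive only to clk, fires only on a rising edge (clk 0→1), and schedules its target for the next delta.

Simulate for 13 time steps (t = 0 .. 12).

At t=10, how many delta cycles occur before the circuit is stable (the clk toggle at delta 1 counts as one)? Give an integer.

[bits: r,p,clk,q]
t=0: Δ0=1101 Δ1=1111 Δ2=1110 Δ3=0110 | 3Δ
t=1: Δ0=0110 Δ1=0100 | 1Δ
t=2: Δ0=0100 Δ1=0110 Δ2=0010 | 2Δ
t=3: Δ0=0010 Δ1=0000 | 1Δ
t=4: Δ0=0000 Δ1=0010 Δ2=0011 | 2Δ
t=5: Δ0=0011 Δ1=0001 | 1Δ
t=6: Δ0=0001 Δ1=0011 Δ2=0111 Δ3=1111 | 3Δ
t=7: Δ0=1111 Δ1=1101 | 1Δ
t=8: Δ0=1101 Δ1=1111 Δ2=1110 Δ3=0110 | 3Δ
t=9: Δ0=0110 Δ1=0100 | 1Δ
t=10: Δ0=0100 Δ1=0110 Δ2=0010 | 2Δ
t=11: Δ0=0010 Δ1=0000 | 1Δ
t=12: Δ0=0000 Δ1=0010 Δ2=0011 | 2Δ

2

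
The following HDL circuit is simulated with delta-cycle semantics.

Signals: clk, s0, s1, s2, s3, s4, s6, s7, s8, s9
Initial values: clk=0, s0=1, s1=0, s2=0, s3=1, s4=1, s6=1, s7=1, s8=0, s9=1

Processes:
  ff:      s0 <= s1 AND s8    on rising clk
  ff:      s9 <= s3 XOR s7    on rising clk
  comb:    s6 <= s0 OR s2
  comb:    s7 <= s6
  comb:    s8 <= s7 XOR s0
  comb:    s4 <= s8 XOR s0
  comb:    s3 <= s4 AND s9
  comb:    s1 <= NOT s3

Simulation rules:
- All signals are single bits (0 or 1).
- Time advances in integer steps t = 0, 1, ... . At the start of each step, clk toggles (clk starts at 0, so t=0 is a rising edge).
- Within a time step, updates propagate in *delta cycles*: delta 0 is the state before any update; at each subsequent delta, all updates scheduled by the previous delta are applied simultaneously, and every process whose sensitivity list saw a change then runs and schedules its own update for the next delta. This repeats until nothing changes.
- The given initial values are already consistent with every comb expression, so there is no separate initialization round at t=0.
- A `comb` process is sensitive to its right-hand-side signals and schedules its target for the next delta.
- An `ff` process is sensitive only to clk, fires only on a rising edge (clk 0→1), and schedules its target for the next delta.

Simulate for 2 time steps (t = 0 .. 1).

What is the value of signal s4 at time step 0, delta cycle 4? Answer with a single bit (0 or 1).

t=0 Δ0: s7=1 clk=0 s1=0 s3=1 s0=1 s4=1 s6=1 s8=0 s2=0 s9=1
  Δ1: clk:0→1
  Δ2: s0:1→0, s9:1→0
  Δ3: s3:1→0, s4:1→0, s6:1→0, s8:0→1
  Δ4: s7:1→0, s1:0→1, s4:0→1
  Δ5: s8:1→0
  Δ6: s4:1→0
  (6Δ to stable)
t=1 Δ0: s7=0 clk=1 s1=1 s3=0 s0=0 s4=0 s6=0 s8=0 s2=0 s9=0
  Δ1: clk:1→0
  (1Δ to stable)

1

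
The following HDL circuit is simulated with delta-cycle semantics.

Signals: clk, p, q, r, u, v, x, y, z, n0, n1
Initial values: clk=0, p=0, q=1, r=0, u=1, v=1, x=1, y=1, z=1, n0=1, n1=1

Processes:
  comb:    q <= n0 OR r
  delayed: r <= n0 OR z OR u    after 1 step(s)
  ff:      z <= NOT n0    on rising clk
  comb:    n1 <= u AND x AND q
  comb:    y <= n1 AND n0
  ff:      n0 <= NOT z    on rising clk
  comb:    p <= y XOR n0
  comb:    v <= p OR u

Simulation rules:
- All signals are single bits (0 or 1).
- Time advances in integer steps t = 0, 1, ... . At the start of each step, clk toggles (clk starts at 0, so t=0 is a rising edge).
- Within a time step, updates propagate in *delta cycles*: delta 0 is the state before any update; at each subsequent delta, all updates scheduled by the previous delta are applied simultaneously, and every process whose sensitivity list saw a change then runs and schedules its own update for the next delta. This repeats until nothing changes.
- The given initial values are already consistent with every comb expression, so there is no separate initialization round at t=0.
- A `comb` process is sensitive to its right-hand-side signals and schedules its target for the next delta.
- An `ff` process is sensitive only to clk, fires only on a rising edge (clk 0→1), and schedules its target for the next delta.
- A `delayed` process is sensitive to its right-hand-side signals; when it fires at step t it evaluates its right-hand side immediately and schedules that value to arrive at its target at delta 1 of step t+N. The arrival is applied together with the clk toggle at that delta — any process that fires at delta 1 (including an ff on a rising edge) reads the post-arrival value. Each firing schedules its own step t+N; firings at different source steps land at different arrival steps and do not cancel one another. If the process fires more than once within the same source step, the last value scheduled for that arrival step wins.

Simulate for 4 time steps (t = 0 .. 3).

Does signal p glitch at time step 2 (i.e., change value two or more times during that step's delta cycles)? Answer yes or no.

[bits: n1,r,clk,z,x,p,y,v,u,q,n0]
t=0: Δ0=10011011111 Δ1=10111011111 Δ2=10101011110 Δ3=10101101100 Δ4=00101001100 | 4Δ
t=1: Δ0=00101001100 Δ1=01001001100 Δ2=01001001110 Δ3=11001001110 | 3Δ
t=2: Δ0=11001001110 Δ1=11101001110 Δ2=11111001111 Δ3=11111111111 Δ4=11111011111 | 4Δ
t=3: Δ0=11111011111 Δ1=11011011111 | 1Δ

yes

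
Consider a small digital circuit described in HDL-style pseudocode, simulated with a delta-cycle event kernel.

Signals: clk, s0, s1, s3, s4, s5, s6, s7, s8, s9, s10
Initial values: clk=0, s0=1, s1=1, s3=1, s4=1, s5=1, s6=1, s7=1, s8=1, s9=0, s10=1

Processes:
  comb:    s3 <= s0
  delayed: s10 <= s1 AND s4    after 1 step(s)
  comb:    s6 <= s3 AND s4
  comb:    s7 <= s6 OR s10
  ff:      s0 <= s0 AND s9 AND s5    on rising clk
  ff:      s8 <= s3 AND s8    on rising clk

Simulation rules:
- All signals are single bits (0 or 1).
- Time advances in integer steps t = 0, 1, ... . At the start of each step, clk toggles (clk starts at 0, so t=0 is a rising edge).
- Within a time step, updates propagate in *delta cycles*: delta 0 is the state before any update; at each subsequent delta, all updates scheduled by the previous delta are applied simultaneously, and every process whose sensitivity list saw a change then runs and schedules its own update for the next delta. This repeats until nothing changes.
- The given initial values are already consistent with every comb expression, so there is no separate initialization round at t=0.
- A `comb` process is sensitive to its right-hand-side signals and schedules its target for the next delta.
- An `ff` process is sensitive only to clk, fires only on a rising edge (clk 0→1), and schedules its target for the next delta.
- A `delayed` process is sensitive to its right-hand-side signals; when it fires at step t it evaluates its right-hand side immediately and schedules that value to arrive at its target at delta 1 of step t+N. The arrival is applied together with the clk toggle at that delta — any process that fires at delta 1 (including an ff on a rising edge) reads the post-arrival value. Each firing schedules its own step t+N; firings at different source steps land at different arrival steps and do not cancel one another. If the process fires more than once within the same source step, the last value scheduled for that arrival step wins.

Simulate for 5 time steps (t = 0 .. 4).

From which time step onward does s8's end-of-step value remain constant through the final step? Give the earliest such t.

2

t0.Δ0 clk=0 s10=1 s4=1 s1=1 s0=1 s6=1 s7=1 s8=1 s3=1 s9=0 s5=1
t0.Δ1 clk=1 s10=1 s4=1 s1=1 s0=1 s6=1 s7=1 s8=1 s3=1 s9=0 s5=1
t0.Δ2 clk=1 s10=1 s4=1 s1=1 s0=0 s6=1 s7=1 s8=1 s3=1 s9=0 s5=1
t0.Δ3 clk=1 s10=1 s4=1 s1=1 s0=0 s6=1 s7=1 s8=1 s3=0 s9=0 s5=1
t0.Δ4 clk=1 s10=1 s4=1 s1=1 s0=0 s6=0 s7=1 s8=1 s3=0 s9=0 s5=1
t1.Δ0 clk=1 s10=1 s4=1 s1=1 s0=0 s6=0 s7=1 s8=1 s3=0 s9=0 s5=1
t1.Δ1 clk=0 s10=1 s4=1 s1=1 s0=0 s6=0 s7=1 s8=1 s3=0 s9=0 s5=1
t2.Δ0 clk=0 s10=1 s4=1 s1=1 s0=0 s6=0 s7=1 s8=1 s3=0 s9=0 s5=1
t2.Δ1 clk=1 s10=1 s4=1 s1=1 s0=0 s6=0 s7=1 s8=1 s3=0 s9=0 s5=1
t2.Δ2 clk=1 s10=1 s4=1 s1=1 s0=0 s6=0 s7=1 s8=0 s3=0 s9=0 s5=1
t3.Δ0 clk=1 s10=1 s4=1 s1=1 s0=0 s6=0 s7=1 s8=0 s3=0 s9=0 s5=1
t3.Δ1 clk=0 s10=1 s4=1 s1=1 s0=0 s6=0 s7=1 s8=0 s3=0 s9=0 s5=1
t4.Δ0 clk=0 s10=1 s4=1 s1=1 s0=0 s6=0 s7=1 s8=0 s3=0 s9=0 s5=1
t4.Δ1 clk=1 s10=1 s4=1 s1=1 s0=0 s6=0 s7=1 s8=0 s3=0 s9=0 s5=1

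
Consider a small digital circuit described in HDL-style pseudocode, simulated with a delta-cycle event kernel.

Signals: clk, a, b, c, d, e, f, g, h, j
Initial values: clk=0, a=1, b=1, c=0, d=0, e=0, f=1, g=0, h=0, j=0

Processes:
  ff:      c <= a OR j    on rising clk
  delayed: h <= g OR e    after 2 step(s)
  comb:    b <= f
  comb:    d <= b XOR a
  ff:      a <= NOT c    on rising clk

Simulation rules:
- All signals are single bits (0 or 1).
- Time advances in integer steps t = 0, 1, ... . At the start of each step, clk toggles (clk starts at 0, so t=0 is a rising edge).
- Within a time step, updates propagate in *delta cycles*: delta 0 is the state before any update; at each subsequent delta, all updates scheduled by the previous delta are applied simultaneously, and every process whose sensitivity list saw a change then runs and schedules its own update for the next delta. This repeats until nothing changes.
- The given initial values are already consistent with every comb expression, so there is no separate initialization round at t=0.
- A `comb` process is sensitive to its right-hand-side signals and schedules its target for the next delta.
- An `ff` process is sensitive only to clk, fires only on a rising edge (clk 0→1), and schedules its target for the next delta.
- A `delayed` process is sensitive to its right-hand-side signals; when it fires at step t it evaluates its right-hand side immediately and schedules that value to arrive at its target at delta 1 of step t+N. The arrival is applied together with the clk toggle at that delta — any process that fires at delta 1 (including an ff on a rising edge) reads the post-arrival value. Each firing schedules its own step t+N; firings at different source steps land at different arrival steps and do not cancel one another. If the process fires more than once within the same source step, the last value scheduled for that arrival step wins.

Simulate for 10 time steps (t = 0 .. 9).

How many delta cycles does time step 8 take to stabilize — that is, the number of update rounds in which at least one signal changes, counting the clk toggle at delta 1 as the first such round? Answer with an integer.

t=0 Δ0: b=1 a=1 d=0 h=0 c=0 g=0 clk=0 e=0 f=1 j=0
  Δ1: clk:0→1
  Δ2: c:0→1
  (2Δ to stable)
t=1 Δ0: b=1 a=1 d=0 h=0 c=1 g=0 clk=1 e=0 f=1 j=0
  Δ1: clk:1→0
  (1Δ to stable)
t=2 Δ0: b=1 a=1 d=0 h=0 c=1 g=0 clk=0 e=0 f=1 j=0
  Δ1: clk:0→1
  Δ2: a:1→0
  Δ3: d:0→1
  (3Δ to stable)
t=3 Δ0: b=1 a=0 d=1 h=0 c=1 g=0 clk=1 e=0 f=1 j=0
  Δ1: clk:1→0
  (1Δ to stable)
t=4 Δ0: b=1 a=0 d=1 h=0 c=1 g=0 clk=0 e=0 f=1 j=0
  Δ1: clk:0→1
  Δ2: c:1→0
  (2Δ to stable)
t=5 Δ0: b=1 a=0 d=1 h=0 c=0 g=0 clk=1 e=0 f=1 j=0
  Δ1: clk:1→0
  (1Δ to stable)
t=6 Δ0: b=1 a=0 d=1 h=0 c=0 g=0 clk=0 e=0 f=1 j=0
  Δ1: clk:0→1
  Δ2: a:0→1
  Δ3: d:1→0
  (3Δ to stable)
t=7 Δ0: b=1 a=1 d=0 h=0 c=0 g=0 clk=1 e=0 f=1 j=0
  Δ1: clk:1→0
  (1Δ to stable)
t=8 Δ0: b=1 a=1 d=0 h=0 c=0 g=0 clk=0 e=0 f=1 j=0
  Δ1: clk:0→1
  Δ2: c:0→1
  (2Δ to stable)
t=9 Δ0: b=1 a=1 d=0 h=0 c=1 g=0 clk=1 e=0 f=1 j=0
  Δ1: clk:1→0
  (1Δ to stable)

2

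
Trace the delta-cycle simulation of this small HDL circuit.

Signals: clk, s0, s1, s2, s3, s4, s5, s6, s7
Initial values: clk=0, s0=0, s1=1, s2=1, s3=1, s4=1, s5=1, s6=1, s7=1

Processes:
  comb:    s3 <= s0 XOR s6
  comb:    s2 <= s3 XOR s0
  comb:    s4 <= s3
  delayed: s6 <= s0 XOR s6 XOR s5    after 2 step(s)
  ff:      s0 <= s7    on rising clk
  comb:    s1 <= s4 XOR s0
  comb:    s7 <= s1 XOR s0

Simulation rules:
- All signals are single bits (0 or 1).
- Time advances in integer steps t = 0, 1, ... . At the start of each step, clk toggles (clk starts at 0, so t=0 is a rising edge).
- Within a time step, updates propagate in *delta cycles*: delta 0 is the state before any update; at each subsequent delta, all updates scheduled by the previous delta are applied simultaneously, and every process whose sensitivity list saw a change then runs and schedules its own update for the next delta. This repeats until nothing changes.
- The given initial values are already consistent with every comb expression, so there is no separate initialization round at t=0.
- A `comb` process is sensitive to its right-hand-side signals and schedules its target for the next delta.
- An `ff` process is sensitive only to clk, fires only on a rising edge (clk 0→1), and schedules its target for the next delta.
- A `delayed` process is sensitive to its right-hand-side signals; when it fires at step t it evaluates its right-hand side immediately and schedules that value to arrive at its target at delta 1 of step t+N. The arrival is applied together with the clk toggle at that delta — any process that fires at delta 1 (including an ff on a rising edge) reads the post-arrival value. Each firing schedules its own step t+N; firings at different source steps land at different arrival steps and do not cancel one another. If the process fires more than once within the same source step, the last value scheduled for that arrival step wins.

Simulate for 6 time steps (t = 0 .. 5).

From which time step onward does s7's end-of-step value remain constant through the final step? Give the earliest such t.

2

[bits: s5,s0,s1,s6,s7,s2,clk,s3,s4]
t=0: Δ0=101111011 Δ1=101111111 Δ2=111111111 Δ3=110100101 Δ4=110111100 Δ5=111111100 Δ6=111101100 | 6Δ
t=1: Δ0=111101100 Δ1=111101000 | 1Δ
t=2: Δ0=111101000 Δ1=111101100 Δ2=101101100 Δ3=100110110 Δ4=100101111 Δ5=101101111 Δ6=101111111 | 6Δ
t=3: Δ0=101111111 Δ1=101111011 | 1Δ
t=4: Δ0=101111011 Δ1=101011111 Δ2=111011101 Δ3=110001110 Δ4=111010111 Δ5=110000111 Δ6=110010111 | 6Δ
t=5: Δ0=110010111 Δ1=110010011 | 1Δ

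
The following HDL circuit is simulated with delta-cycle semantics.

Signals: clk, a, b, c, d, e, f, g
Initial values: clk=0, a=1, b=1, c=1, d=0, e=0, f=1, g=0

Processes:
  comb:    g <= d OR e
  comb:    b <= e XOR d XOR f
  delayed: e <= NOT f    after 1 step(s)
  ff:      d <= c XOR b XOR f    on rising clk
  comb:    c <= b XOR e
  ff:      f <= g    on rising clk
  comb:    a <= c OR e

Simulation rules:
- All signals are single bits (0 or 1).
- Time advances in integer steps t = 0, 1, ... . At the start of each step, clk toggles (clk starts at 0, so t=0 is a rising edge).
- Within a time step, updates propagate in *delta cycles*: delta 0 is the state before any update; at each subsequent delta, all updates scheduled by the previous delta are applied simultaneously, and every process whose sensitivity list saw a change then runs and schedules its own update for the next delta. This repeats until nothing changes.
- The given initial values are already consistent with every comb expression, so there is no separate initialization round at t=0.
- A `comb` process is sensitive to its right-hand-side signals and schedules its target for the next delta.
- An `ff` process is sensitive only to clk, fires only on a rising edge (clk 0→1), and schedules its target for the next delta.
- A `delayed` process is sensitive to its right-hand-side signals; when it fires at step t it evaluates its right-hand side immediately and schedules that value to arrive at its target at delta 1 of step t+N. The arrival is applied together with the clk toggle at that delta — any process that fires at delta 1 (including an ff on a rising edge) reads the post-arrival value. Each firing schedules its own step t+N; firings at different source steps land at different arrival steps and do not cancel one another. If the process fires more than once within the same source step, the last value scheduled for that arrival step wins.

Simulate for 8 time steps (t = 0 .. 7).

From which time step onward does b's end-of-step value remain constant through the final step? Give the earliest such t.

3

[bits: b,c,clk,a,e,g,d,f]
t=0: Δ0=11010001 Δ1=11110001 Δ2=11110010 Δ3=11110110 | 3Δ
t=1: Δ0=11110110 Δ1=11011110 Δ2=00011110 Δ3=01011110 | 3Δ
t=2: Δ0=01011110 Δ1=01111110 Δ2=01111111 Δ3=11111111 Δ4=10111111 | 4Δ
t=3: Δ0=10111111 Δ1=10010111 Δ2=01000111 Δ3=00010111 Δ4=00000111 | 4Δ
t=4: Δ0=00000111 Δ1=00100111 | 1Δ
t=5: Δ0=00100111 Δ1=00000111 | 1Δ
t=6: Δ0=00000111 Δ1=00100111 | 1Δ
t=7: Δ0=00100111 Δ1=00000111 | 1Δ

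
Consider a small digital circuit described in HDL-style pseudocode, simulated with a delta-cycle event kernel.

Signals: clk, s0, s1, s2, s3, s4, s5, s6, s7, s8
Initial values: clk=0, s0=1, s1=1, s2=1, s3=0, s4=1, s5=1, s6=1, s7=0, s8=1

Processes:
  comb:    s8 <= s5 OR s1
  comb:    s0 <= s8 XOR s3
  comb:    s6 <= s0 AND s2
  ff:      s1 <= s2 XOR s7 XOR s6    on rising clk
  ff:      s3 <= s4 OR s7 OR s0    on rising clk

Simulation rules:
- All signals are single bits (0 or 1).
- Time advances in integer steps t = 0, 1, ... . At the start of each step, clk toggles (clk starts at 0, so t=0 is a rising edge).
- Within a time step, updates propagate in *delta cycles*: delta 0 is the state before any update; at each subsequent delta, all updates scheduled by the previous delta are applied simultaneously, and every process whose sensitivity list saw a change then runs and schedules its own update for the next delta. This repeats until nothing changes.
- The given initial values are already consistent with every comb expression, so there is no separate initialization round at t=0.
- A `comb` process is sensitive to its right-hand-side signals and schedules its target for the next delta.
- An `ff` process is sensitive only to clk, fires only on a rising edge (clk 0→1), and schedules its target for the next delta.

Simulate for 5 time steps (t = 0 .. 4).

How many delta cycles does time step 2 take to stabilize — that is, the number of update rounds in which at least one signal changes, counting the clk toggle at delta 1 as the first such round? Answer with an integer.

t=0 Δ0: s6=1 s0=1 clk=0 s2=1 s4=1 s3=0 s8=1 s7=0 s5=1 s1=1
  Δ1: clk:0→1
  Δ2: s3:0→1, s1:1→0
  Δ3: s0:1→0
  Δ4: s6:1→0
  (4Δ to stable)
t=1 Δ0: s6=0 s0=0 clk=1 s2=1 s4=1 s3=1 s8=1 s7=0 s5=1 s1=0
  Δ1: clk:1→0
  (1Δ to stable)
t=2 Δ0: s6=0 s0=0 clk=0 s2=1 s4=1 s3=1 s8=1 s7=0 s5=1 s1=0
  Δ1: clk:0→1
  Δ2: s1:0→1
  (2Δ to stable)
t=3 Δ0: s6=0 s0=0 clk=1 s2=1 s4=1 s3=1 s8=1 s7=0 s5=1 s1=1
  Δ1: clk:1→0
  (1Δ to stable)
t=4 Δ0: s6=0 s0=0 clk=0 s2=1 s4=1 s3=1 s8=1 s7=0 s5=1 s1=1
  Δ1: clk:0→1
  (1Δ to stable)

2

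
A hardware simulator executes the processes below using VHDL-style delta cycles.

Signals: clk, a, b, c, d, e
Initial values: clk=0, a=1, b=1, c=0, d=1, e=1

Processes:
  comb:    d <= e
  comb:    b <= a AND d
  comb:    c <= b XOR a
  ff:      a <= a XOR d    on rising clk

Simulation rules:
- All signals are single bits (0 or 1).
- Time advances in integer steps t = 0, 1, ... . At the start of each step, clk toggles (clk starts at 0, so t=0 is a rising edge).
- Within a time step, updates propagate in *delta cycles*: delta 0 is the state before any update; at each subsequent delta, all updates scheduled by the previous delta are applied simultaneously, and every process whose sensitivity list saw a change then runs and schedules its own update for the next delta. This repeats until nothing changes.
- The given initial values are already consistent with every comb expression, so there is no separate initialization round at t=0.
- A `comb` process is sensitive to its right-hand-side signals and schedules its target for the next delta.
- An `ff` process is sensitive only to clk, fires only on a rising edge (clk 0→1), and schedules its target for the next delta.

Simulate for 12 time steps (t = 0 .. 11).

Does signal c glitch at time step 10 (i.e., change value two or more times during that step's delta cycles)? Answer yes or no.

yes

t=0 Δ0: e=1 c=0 d=1 clk=0 a=1 b=1
  Δ1: clk:0→1
  Δ2: a:1→0
  Δ3: c:0→1, b:1→0
  Δ4: c:1→0
  (4Δ to stable)
t=1 Δ0: e=1 c=0 d=1 clk=1 a=0 b=0
  Δ1: clk:1→0
  (1Δ to stable)
t=2 Δ0: e=1 c=0 d=1 clk=0 a=0 b=0
  Δ1: clk:0→1
  Δ2: a:0→1
  Δ3: c:0→1, b:0→1
  Δ4: c:1→0
  (4Δ to stable)
t=3 Δ0: e=1 c=0 d=1 clk=1 a=1 b=1
  Δ1: clk:1→0
  (1Δ to stable)
t=4 Δ0: e=1 c=0 d=1 clk=0 a=1 b=1
  Δ1: clk:0→1
  Δ2: a:1→0
  Δ3: c:0→1, b:1→0
  Δ4: c:1→0
  (4Δ to stable)
t=5 Δ0: e=1 c=0 d=1 clk=1 a=0 b=0
  Δ1: clk:1→0
  (1Δ to stable)
t=6 Δ0: e=1 c=0 d=1 clk=0 a=0 b=0
  Δ1: clk:0→1
  Δ2: a:0→1
  Δ3: c:0→1, b:0→1
  Δ4: c:1→0
  (4Δ to stable)
t=7 Δ0: e=1 c=0 d=1 clk=1 a=1 b=1
  Δ1: clk:1→0
  (1Δ to stable)
t=8 Δ0: e=1 c=0 d=1 clk=0 a=1 b=1
  Δ1: clk:0→1
  Δ2: a:1→0
  Δ3: c:0→1, b:1→0
  Δ4: c:1→0
  (4Δ to stable)
t=9 Δ0: e=1 c=0 d=1 clk=1 a=0 b=0
  Δ1: clk:1→0
  (1Δ to stable)
t=10 Δ0: e=1 c=0 d=1 clk=0 a=0 b=0
  Δ1: clk:0→1
  Δ2: a:0→1
  Δ3: c:0→1, b:0→1
  Δ4: c:1→0
  (4Δ to stable)
t=11 Δ0: e=1 c=0 d=1 clk=1 a=1 b=1
  Δ1: clk:1→0
  (1Δ to stable)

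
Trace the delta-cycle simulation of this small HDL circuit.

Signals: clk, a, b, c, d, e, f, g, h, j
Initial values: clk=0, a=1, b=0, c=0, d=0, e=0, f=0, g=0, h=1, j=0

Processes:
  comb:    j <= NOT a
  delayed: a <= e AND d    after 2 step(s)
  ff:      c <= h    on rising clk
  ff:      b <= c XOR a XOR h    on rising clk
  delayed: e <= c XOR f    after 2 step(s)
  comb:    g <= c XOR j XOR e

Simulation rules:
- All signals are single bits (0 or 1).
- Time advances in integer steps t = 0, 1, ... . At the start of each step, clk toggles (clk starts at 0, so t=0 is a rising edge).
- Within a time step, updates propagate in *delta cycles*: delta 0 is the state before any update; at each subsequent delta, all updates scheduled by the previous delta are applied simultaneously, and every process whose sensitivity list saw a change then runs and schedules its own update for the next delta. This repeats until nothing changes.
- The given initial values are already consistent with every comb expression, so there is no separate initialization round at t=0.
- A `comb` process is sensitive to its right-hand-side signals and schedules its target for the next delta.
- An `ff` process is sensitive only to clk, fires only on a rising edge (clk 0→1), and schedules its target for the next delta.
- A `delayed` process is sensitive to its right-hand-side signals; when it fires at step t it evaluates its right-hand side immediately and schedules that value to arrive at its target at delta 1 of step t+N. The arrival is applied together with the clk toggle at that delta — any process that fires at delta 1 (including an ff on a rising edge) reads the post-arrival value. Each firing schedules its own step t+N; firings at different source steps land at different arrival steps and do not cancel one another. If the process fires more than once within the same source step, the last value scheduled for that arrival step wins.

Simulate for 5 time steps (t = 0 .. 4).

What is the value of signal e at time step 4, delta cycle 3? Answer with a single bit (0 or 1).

[bits: j,e,f,b,a,clk,g,d,c,h]
t=0: Δ0=0000100001 Δ1=0000110001 Δ2=0000110011 Δ3=0000111011 | 3Δ
t=1: Δ0=0000111011 Δ1=0000101011 | 1Δ
t=2: Δ0=0000101011 Δ1=0100111011 Δ2=0101110011 | 2Δ
t=3: Δ0=0101110011 Δ1=0101100011 | 1Δ
t=4: Δ0=0101100011 Δ1=0101010011 Δ2=1100010011 Δ3=1100011011 | 3Δ

1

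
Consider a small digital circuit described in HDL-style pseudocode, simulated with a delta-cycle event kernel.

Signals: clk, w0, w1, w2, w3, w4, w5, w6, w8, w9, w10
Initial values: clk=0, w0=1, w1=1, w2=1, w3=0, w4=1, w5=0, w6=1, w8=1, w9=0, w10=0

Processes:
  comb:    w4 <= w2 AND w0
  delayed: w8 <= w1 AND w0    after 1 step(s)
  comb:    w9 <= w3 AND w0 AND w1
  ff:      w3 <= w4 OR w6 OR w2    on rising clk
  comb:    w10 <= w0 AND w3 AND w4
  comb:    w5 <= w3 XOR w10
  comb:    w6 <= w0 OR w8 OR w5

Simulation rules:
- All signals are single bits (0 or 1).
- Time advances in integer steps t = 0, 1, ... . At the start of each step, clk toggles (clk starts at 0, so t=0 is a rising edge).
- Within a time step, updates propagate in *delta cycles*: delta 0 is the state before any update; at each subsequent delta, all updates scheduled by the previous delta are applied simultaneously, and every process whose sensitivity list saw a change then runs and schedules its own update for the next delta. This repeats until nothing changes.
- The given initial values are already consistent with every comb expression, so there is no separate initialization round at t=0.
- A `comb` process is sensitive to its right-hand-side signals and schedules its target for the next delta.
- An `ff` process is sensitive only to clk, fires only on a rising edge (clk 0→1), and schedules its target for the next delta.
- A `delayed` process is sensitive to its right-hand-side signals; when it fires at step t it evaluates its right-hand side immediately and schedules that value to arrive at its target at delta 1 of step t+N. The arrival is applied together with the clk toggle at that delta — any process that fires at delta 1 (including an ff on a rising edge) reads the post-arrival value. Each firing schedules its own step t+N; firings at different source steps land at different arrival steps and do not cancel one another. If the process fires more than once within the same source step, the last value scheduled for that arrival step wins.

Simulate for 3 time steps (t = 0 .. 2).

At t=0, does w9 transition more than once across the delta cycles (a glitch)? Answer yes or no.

no

t0.Δ0 w6=1 clk=0 w0=1 w2=1 w4=1 w1=1 w9=0 w5=0 w8=1 w3=0 w10=0
t0.Δ1 w6=1 clk=1 w0=1 w2=1 w4=1 w1=1 w9=0 w5=0 w8=1 w3=0 w10=0
t0.Δ2 w6=1 clk=1 w0=1 w2=1 w4=1 w1=1 w9=0 w5=0 w8=1 w3=1 w10=0
t0.Δ3 w6=1 clk=1 w0=1 w2=1 w4=1 w1=1 w9=1 w5=1 w8=1 w3=1 w10=1
t0.Δ4 w6=1 clk=1 w0=1 w2=1 w4=1 w1=1 w9=1 w5=0 w8=1 w3=1 w10=1
t1.Δ0 w6=1 clk=1 w0=1 w2=1 w4=1 w1=1 w9=1 w5=0 w8=1 w3=1 w10=1
t1.Δ1 w6=1 clk=0 w0=1 w2=1 w4=1 w1=1 w9=1 w5=0 w8=1 w3=1 w10=1
t2.Δ0 w6=1 clk=0 w0=1 w2=1 w4=1 w1=1 w9=1 w5=0 w8=1 w3=1 w10=1
t2.Δ1 w6=1 clk=1 w0=1 w2=1 w4=1 w1=1 w9=1 w5=0 w8=1 w3=1 w10=1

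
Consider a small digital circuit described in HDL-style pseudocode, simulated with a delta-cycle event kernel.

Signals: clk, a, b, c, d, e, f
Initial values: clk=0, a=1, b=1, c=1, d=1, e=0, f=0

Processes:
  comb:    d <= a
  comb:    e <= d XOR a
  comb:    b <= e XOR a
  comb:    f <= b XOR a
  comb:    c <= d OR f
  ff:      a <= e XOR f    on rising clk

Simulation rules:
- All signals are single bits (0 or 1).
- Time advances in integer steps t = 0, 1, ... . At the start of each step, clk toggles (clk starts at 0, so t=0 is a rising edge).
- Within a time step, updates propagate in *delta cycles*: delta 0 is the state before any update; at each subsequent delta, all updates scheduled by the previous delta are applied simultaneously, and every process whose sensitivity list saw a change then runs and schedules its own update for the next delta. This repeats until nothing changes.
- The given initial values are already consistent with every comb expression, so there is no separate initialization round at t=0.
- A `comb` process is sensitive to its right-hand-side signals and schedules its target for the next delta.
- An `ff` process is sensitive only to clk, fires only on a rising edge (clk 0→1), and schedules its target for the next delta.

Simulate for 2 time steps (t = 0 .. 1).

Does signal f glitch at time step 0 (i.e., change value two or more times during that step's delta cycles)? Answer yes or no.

t0.Δ0 f=0 d=1 c=1 b=1 e=0 a=1 clk=0
t0.Δ1 f=0 d=1 c=1 b=1 e=0 a=1 clk=1
t0.Δ2 f=0 d=1 c=1 b=1 e=0 a=0 clk=1
t0.Δ3 f=1 d=0 c=1 b=0 e=1 a=0 clk=1
t0.Δ4 f=0 d=0 c=1 b=1 e=0 a=0 clk=1
t0.Δ5 f=1 d=0 c=0 b=0 e=0 a=0 clk=1
t0.Δ6 f=0 d=0 c=1 b=0 e=0 a=0 clk=1
t0.Δ7 f=0 d=0 c=0 b=0 e=0 a=0 clk=1
t1.Δ0 f=0 d=0 c=0 b=0 e=0 a=0 clk=1
t1.Δ1 f=0 d=0 c=0 b=0 e=0 a=0 clk=0

yes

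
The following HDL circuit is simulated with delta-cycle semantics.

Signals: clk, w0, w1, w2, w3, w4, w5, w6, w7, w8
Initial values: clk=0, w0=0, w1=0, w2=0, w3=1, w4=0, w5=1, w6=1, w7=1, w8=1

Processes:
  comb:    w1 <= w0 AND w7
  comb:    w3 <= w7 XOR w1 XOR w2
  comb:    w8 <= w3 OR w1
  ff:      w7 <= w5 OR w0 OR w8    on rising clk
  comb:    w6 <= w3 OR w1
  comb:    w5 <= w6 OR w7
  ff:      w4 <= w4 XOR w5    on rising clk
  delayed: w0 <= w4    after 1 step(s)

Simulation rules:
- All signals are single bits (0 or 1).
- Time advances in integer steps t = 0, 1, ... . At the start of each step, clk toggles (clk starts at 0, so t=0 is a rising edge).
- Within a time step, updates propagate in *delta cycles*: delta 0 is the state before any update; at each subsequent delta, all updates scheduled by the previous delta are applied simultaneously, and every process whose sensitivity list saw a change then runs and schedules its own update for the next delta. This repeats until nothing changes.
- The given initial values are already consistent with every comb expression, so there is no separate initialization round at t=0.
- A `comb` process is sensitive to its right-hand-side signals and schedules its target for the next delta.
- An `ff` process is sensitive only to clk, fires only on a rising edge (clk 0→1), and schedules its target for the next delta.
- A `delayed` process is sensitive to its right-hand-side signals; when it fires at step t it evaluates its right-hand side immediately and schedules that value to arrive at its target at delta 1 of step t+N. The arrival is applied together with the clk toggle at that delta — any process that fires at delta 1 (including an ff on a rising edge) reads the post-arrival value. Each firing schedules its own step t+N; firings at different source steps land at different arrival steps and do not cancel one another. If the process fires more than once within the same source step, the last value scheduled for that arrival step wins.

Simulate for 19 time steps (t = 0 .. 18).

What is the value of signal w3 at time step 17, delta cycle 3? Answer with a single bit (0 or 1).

[bits: w2,w7,w5,w0,w4,w6,w1,clk,w3,w8]
t=0: Δ0=0110010011 Δ1=0110010111 Δ2=0110110111 | 2Δ
t=1: Δ0=0110110111 Δ1=0111110011 Δ2=0111111011 Δ3=0111111001 | 3Δ
t=2: Δ0=0111111001 Δ1=0111111101 Δ2=0111011101 | 2Δ
t=3: Δ0=0111011101 Δ1=0110011001 Δ2=0110010001 Δ3=0110000010 Δ4=0110010011 | 4Δ
t=4: Δ0=0110010011 Δ1=0110010111 Δ2=0110110111 | 2Δ
t=5: Δ0=0110110111 Δ1=0111110011 Δ2=0111111011 Δ3=0111111001 | 3Δ
t=6: Δ0=0111111001 Δ1=0111111101 Δ2=0111011101 | 2Δ
t=7: Δ0=0111011101 Δ1=0110011001 Δ2=0110010001 Δ3=0110000010 Δ4=0110010011 | 4Δ
t=8: Δ0=0110010011 Δ1=0110010111 Δ2=0110110111 | 2Δ
t=9: Δ0=0110110111 Δ1=0111110011 Δ2=0111111011 Δ3=0111111001 | 3Δ
t=10: Δ0=0111111001 Δ1=0111111101 Δ2=0111011101 | 2Δ
t=11: Δ0=0111011101 Δ1=0110011001 Δ2=0110010001 Δ3=0110000010 Δ4=0110010011 | 4Δ
t=12: Δ0=0110010011 Δ1=0110010111 Δ2=0110110111 | 2Δ
t=13: Δ0=0110110111 Δ1=0111110011 Δ2=0111111011 Δ3=0111111001 | 3Δ
t=14: Δ0=0111111001 Δ1=0111111101 Δ2=0111011101 | 2Δ
t=15: Δ0=0111011101 Δ1=0110011001 Δ2=0110010001 Δ3=0110000010 Δ4=0110010011 | 4Δ
t=16: Δ0=0110010011 Δ1=0110010111 Δ2=0110110111 | 2Δ
t=17: Δ0=0110110111 Δ1=0111110011 Δ2=0111111011 Δ3=0111111001 | 3Δ
t=18: Δ0=0111111001 Δ1=0111111101 Δ2=0111011101 | 2Δ

0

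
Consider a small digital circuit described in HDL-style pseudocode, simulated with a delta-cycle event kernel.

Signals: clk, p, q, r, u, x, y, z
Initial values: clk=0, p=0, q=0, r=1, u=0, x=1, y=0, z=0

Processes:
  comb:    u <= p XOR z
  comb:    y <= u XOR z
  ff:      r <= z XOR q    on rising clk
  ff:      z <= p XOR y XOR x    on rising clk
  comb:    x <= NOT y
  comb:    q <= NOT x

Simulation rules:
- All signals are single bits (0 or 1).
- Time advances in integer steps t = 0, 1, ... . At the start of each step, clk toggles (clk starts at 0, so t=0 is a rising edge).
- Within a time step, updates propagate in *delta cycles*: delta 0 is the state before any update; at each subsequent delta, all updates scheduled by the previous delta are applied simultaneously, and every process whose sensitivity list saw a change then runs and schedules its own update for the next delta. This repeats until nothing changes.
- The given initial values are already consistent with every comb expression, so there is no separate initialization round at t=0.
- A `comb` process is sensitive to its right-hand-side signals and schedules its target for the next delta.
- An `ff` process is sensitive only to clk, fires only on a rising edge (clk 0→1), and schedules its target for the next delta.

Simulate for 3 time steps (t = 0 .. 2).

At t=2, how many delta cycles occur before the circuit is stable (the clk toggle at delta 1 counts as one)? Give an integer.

[bits: z,x,q,r,p,u,y,clk]
t=0: Δ0=01010000 Δ1=01010001 Δ2=11000001 Δ3=11000111 Δ4=10000101 Δ5=11100101 Δ6=11000101 | 6Δ
t=1: Δ0=11000101 Δ1=11000100 | 1Δ
t=2: Δ0=11000100 Δ1=11000101 Δ2=11010101 | 2Δ

2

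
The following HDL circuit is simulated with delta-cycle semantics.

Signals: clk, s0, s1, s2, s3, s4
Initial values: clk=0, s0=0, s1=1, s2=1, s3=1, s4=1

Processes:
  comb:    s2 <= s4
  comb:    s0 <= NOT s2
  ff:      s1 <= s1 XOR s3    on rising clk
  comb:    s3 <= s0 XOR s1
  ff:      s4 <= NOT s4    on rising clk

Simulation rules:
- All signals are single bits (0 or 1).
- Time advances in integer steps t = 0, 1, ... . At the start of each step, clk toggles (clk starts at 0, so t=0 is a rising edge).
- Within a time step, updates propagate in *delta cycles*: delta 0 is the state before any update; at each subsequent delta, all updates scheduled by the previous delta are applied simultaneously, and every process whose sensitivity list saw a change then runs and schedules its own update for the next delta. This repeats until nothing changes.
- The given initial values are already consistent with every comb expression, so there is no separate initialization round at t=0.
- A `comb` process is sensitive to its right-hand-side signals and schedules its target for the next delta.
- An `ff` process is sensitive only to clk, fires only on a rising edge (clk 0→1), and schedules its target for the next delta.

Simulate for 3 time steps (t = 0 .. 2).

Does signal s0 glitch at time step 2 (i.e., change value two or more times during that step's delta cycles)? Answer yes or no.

[bits: s4,s2,s1,clk,s0,s3]
t=0: Δ0=111001 Δ1=111101 Δ2=010101 Δ3=000100 Δ4=000110 Δ5=000111 | 5Δ
t=1: Δ0=000111 Δ1=000011 | 1Δ
t=2: Δ0=000011 Δ1=000111 Δ2=101111 Δ3=111110 Δ4=111100 Δ5=111101 | 5Δ

no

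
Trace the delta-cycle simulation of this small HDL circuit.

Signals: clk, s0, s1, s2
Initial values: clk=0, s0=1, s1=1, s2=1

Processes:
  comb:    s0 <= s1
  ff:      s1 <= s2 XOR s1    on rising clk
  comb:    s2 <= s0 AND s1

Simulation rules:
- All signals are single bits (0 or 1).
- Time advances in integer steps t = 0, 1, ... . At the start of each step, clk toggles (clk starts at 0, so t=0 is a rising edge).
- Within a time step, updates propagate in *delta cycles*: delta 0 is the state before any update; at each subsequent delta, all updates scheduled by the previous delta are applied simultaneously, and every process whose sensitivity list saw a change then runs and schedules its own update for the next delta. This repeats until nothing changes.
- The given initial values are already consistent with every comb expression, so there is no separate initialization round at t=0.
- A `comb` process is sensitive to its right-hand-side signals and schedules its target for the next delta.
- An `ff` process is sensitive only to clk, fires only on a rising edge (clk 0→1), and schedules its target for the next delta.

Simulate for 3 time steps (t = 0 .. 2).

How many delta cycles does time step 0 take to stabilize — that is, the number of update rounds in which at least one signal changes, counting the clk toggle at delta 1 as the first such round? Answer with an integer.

3

t0.Δ0 clk=0 s0=1 s1=1 s2=1
t0.Δ1 clk=1 s0=1 s1=1 s2=1
t0.Δ2 clk=1 s0=1 s1=0 s2=1
t0.Δ3 clk=1 s0=0 s1=0 s2=0
t1.Δ0 clk=1 s0=0 s1=0 s2=0
t1.Δ1 clk=0 s0=0 s1=0 s2=0
t2.Δ0 clk=0 s0=0 s1=0 s2=0
t2.Δ1 clk=1 s0=0 s1=0 s2=0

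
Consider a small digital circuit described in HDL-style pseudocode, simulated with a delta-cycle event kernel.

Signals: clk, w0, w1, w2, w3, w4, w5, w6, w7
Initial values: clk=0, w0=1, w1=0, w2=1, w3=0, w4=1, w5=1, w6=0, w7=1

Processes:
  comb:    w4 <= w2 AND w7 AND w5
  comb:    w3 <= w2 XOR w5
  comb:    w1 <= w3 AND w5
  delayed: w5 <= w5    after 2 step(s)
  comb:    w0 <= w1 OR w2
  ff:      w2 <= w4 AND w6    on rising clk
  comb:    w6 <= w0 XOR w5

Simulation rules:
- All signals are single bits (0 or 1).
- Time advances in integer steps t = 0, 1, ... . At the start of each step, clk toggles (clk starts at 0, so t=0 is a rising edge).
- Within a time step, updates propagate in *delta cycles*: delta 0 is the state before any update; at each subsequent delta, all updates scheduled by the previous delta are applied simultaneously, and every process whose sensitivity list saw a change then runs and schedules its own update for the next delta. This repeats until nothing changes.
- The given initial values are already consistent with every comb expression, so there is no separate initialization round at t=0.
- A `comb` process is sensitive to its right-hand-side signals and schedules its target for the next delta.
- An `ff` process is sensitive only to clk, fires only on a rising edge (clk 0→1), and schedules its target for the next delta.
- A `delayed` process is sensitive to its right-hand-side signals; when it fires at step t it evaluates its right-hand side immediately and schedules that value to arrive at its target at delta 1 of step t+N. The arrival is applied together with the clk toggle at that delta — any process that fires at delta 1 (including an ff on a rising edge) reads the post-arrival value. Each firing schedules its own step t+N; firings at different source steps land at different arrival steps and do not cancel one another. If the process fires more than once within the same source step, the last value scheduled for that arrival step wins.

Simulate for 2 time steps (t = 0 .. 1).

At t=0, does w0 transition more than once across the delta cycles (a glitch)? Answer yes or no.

yes

[bits: w4,w7,clk,w3,w1,w5,w2,w0,w6]
t=0: Δ0=110001110 Δ1=111001110 Δ2=111001010 Δ3=011101000 Δ4=011111001 Δ5=011111011 Δ6=011111010 | 6Δ
t=1: Δ0=011111010 Δ1=010111010 | 1Δ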